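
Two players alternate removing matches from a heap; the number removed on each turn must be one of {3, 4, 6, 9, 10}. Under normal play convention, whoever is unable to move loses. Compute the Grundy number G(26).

G(0) = 0
G(1) = mex{} = 0
G(2) = mex{} = 0
G(3) = mex{0} = 1
G(4) = mex{0,0} = 1
G(5) = mex{0,0} = 1
G(6) = mex{1,0,0} = 2
G(7) = mex{1,1,0} = 2
G(8) = mex{1,1,0} = 2
G(9) = mex{2,1,1,0} = 3
G(10) = mex{2,2,1,0,0} = 3
G(11) = mex{2,2,1,0,0} = 3
G(12) = mex{3,2,2,1,0} = 4
G(13) = mex{3,3,2,1,1} = 0
G(14) = mex{3,3,2,1,1} = 0
G(15) = mex{4,3,3,2,1} = 0
G(16) = mex{0,4,3,2,2} = 1
G(17) = mex{0,0,3,2,2} = 1
G(18) = mex{0,0,4,3,2} = 1
G(19) = mex{1,0,0,3,3} = 2
G(20) = mex{1,1,0,3,3} = 2
G(21) = mex{1,1,0,4,3} = 2
G(22) = mex{2,1,1,0,4} = 3
G(23) = mex{2,2,1,0,0} = 3
G(24) = mex{2,2,1,0,0} = 3
G(25) = mex{3,2,2,1,0} = 4
G(26) = mex{3,3,2,1,1} = 0

0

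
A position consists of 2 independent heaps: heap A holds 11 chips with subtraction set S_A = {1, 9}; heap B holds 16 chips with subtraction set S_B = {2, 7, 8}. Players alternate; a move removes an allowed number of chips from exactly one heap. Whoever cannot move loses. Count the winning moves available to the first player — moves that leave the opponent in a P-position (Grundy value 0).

Heap A, S = {1, 9}:
G(0) = 0
G(1) = mex{0} = 1
G(2) = mex{1} = 0
G(3) = mex{0} = 1
G(4) = mex{1} = 0
G(5) = mex{0} = 1
G(6) = mex{1} = 0
G(7) = mex{0} = 1
G(8) = mex{1} = 0
G(9) = mex{0,0} = 1
G(10) = mex{1,1} = 0
G(11) = mex{0,0} = 1
G_A(11) = 1.
Heap B, S = {2, 7, 8}:
n :  0  1  2  3  4  5  6  7  8  9 10 11 12 13 14 15 16
G :  0  0  1  1  0  0  1  1  2  2  0  3  1  2  0  0  1
G_B(16) = 1.
Combined Grundy value = 1 ⊕ 1 = 0.
A winning move leaves total XOR = 0, i.e. changes one component's Grundy value g to g ⊕ X where X is the current total.
Heap A: target g' = 1⊕0 = 1, but every legal move changes the Grundy value (mex property), so 0 moves.
Heap B: target g' = 1⊕0 = 1, but every legal move changes the Grundy value (mex property), so 0 moves.

0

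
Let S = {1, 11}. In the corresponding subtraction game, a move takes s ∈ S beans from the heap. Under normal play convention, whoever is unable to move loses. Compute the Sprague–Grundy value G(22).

0

G(0) = 0
G(1) = mex{0} = 1
G(2) = mex{1} = 0
G(3) = mex{0} = 1
G(4) = mex{1} = 0
G(5) = mex{0} = 1
G(6) = mex{1} = 0
G(7) = mex{0} = 1
G(8) = mex{1} = 0
G(9) = mex{0} = 1
G(10) = mex{1} = 0
G(11) = mex{0,0} = 1
G(12) = mex{1,1} = 0
G(13) = mex{0,0} = 1
G(14) = mex{1,1} = 0
G(15) = mex{0,0} = 1
G(16) = mex{1,1} = 0
G(17) = mex{0,0} = 1
G(18) = mex{1,1} = 0
G(19) = mex{0,0} = 1
G(20) = mex{1,1} = 0
G(21) = mex{0,0} = 1
G(22) = mex{1,1} = 0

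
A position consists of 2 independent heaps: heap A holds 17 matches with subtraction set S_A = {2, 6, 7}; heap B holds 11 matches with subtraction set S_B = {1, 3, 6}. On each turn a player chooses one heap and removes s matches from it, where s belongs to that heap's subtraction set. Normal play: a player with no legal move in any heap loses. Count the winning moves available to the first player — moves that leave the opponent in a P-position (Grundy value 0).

0

Heap A, S = {2, 6, 7}:
n :  0  1  2  3  4  5  6  7  8  9 10 11 12 13 14 15 16 17
G :  0  0  1  1  0  0  1  1  2  0  3  1  2  0  0  1  1  0
G_A(17) = 0.
Heap B, S = {1, 3, 6}:
G(0) = 0
G(1) = mex{0} = 1
G(2) = mex{1} = 0
G(3) = mex{0,0} = 1
G(4) = mex{1,1} = 0
G(5) = mex{0,0} = 1
G(6) = mex{1,1,0} = 2
G(7) = mex{2,0,1} = 3
G(8) = mex{3,1,0} = 2
G(9) = mex{2,2,1} = 0
G(10) = mex{0,3,0} = 1
G(11) = mex{1,2,1} = 0
G_B(11) = 0.
Combined Grundy value = 0 ⊕ 0 = 0.
A winning move leaves total XOR = 0, i.e. changes one component's Grundy value g to g ⊕ X where X is the current total.
Heap A: target g' = 0⊕0 = 0, but every legal move changes the Grundy value (mex property), so 0 moves.
Heap B: target g' = 0⊕0 = 0, but every legal move changes the Grundy value (mex property), so 0 moves.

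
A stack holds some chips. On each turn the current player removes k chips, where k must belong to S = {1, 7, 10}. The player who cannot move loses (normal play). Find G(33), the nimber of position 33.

n :  0  1  2  3  4  5  6  7  8  9 10 11 12 13 14 15 16 17 18 19 20 21 22 23 24 25 26 27 28 29 30 31 32 33
G :  0  1  0  1  0  1  0  1  0  1  2  3  2  3  2  3  2  0  1  0  1  0  1  0  1  0  1  2  3  2  3  2  3  2

2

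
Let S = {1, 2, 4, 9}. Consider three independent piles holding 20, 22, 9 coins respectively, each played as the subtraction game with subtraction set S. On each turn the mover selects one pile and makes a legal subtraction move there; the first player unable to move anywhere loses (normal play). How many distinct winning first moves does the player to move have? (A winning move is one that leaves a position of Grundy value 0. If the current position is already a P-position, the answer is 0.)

All piles use S = {1, 2, 4, 9}:
n :  0  1  2  3  4  5  6  7  8  9 10 11 12 13 14 15 16 17 18 19 20 21 22
G :  0  1  2  0  1  2  0  1  2  3  4  0  1  2  0  1  2  0  1  2  3  4  0
Pile A: G(20) = 3.
Pile B: G(22) = 0.
Pile C: G(9) = 3.
Combined Grundy value = 3 ⊕ 0 ⊕ 3 = 0.
A winning move leaves total XOR = 0, i.e. changes one component's Grundy value g to g ⊕ X where X is the current total.
Pile A: target g' = 3⊕0 = 3, but every legal move changes the Grundy value (mex property), so 0 moves.
Pile B: target g' = 0⊕0 = 0, but every legal move changes the Grundy value (mex property), so 0 moves.
Pile C: target g' = 3⊕0 = 3, but every legal move changes the Grundy value (mex property), so 0 moves.

0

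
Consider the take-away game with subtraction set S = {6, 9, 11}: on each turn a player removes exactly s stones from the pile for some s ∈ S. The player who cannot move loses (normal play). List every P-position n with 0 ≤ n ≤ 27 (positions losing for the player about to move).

G(0) = 0
G(1) = mex{} = 0
G(2) = mex{} = 0
G(3) = mex{} = 0
G(4) = mex{} = 0
G(5) = mex{} = 0
G(6) = mex{0} = 1
G(7) = mex{0} = 1
G(8) = mex{0} = 1
G(9) = mex{0,0} = 1
G(10) = mex{0,0} = 1
G(11) = mex{0,0,0} = 1
G(12) = mex{1,0,0} = 2
G(13) = mex{1,0,0} = 2
G(14) = mex{1,0,0} = 2
G(15) = mex{1,1,0} = 2
G(16) = mex{1,1,0} = 2
G(17) = mex{1,1,1} = 0
G(18) = mex{2,1,1} = 0
G(19) = mex{2,1,1} = 0
G(20) = mex{2,1,1} = 0
G(21) = mex{2,2,1} = 0
G(22) = mex{2,2,1} = 0
G(23) = mex{0,2,2} = 1
G(24) = mex{0,2,2} = 1
G(25) = mex{0,2,2} = 1
G(26) = mex{0,0,2} = 1
G(27) = mex{0,0,2} = 1
P-positions are exactly the n with G(n) = 0.

0, 1, 2, 3, 4, 5, 17, 18, 19, 20, 21, 22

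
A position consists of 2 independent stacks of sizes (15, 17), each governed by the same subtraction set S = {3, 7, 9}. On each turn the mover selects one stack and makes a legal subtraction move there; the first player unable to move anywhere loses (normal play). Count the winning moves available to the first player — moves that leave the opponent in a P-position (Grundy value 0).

All stacks use S = {3, 7, 9}:
n :  0  1  2  3  4  5  6  7  8  9 10 11 12 13 14 15 16 17
G :  0  0  0  1  1  1  0  2  2  1  3  3  0  2  0  1  0  1
Stack A: G(15) = 1.
Stack B: G(17) = 1.
Combined Grundy value = 1 ⊕ 1 = 0.
A winning move leaves total XOR = 0, i.e. changes one component's Grundy value g to g ⊕ X where X is the current total.
Stack A: target g' = 1⊕0 = 1, but every legal move changes the Grundy value (mex property), so 0 moves.
Stack B: target g' = 1⊕0 = 1, but every legal move changes the Grundy value (mex property), so 0 moves.

0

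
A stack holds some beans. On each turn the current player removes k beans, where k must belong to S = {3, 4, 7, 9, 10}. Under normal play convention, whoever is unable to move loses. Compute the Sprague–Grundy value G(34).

G(0) = 0
G(1) = mex{} = 0
G(2) = mex{} = 0
G(3) = mex{0} = 1
G(4) = mex{0,0} = 1
G(5) = mex{0,0} = 1
G(6) = mex{1,0} = 2
G(7) = mex{1,1,0} = 2
G(8) = mex{1,1,0} = 2
G(9) = mex{2,1,0,0} = 3
G(10) = mex{2,2,1,0,0} = 3
G(11) = mex{2,2,1,0,0} = 3
G(12) = mex{3,2,1,1,0} = 4
G(13) = mex{3,3,2,1,1} = 0
G(14) = mex{3,3,2,1,1} = 0
G(15) = mex{4,3,2,2,1} = 0
G(16) = mex{0,4,3,2,2} = 1
G(17) = mex{0,0,3,2,2} = 1
G(18) = mex{0,0,3,3,2} = 1
G(19) = mex{1,0,4,3,3} = 2
G(20) = mex{1,1,0,3,3} = 2
G(21) = mex{1,1,0,4,3} = 2
G(22) = mex{2,1,0,0,4} = 3
G(23) = mex{2,2,1,0,0} = 3
G(24) = mex{2,2,1,0,0} = 3
G(25) = mex{3,2,1,1,0} = 4
G(26) = mex{3,3,2,1,1} = 0
G(27) = mex{3,3,2,1,1} = 0
G(28) = mex{4,3,2,2,1} = 0
G(29) = mex{0,4,3,2,2} = 1
G(30) = mex{0,0,3,2,2} = 1
G(31) = mex{0,0,3,3,2} = 1
G(32) = mex{1,0,4,3,3} = 2
G(33) = mex{1,1,0,3,3} = 2
G(34) = mex{1,1,0,4,3} = 2

2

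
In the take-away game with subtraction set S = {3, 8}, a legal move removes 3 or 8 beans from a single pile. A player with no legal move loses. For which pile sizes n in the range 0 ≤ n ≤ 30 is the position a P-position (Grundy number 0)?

G(0) = 0
G(1) = mex{} = 0
G(2) = mex{} = 0
G(3) = mex{0} = 1
G(4) = mex{0} = 1
G(5) = mex{0} = 1
G(6) = mex{1} = 0
G(7) = mex{1} = 0
G(8) = mex{1,0} = 2
G(9) = mex{0,0} = 1
G(10) = mex{0,0} = 1
G(11) = mex{2,1} = 0
G(12) = mex{1,1} = 0
G(13) = mex{1,1} = 0
G(14) = mex{0,0} = 1
G(15) = mex{0,0} = 1
G(16) = mex{0,2} = 1
G(17) = mex{1,1} = 0
G(18) = mex{1,1} = 0
G(19) = mex{1,0} = 2
G(20) = mex{0,0} = 1
G(21) = mex{0,0} = 1
G(22) = mex{2,1} = 0
G(23) = mex{1,1} = 0
G(24) = mex{1,1} = 0
G(25) = mex{0,0} = 1
G(26) = mex{0,0} = 1
G(27) = mex{0,2} = 1
G(28) = mex{1,1} = 0
G(29) = mex{1,1} = 0
G(30) = mex{1,0} = 2
P-positions are exactly the n with G(n) = 0.

0, 1, 2, 6, 7, 11, 12, 13, 17, 18, 22, 23, 24, 28, 29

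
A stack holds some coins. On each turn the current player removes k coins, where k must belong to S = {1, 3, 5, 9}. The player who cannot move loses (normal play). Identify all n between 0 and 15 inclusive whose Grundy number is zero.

0, 2, 4, 6, 8, 10, 12, 14

n :  0  1  2  3  4  5  6  7  8  9 10 11 12 13 14 15
G :  0  1  0  1  0  1  0  1  0  1  0  1  0  1  0  1
P-positions are exactly the n with G(n) = 0.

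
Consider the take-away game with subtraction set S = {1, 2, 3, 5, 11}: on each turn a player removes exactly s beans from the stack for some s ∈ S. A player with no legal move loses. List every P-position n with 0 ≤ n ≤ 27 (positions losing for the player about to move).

n :  0  1  2  3  4  5  6  7  8  9 10 11 12 13 14 15 16 17 18 19 20 21 22 23 24 25 26 27
G :  0  1  2  3  0  1  2  3  0  1  2  3  0  1  2  3  0  1  2  3  0  1  2  3  0  1  2  3
P-positions are exactly the n with G(n) = 0.

0, 4, 8, 12, 16, 20, 24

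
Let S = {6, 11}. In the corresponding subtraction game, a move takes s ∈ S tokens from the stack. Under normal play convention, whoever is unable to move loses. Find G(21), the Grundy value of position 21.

0

G(0) = 0
G(1) = mex{} = 0
G(2) = mex{} = 0
G(3) = mex{} = 0
G(4) = mex{} = 0
G(5) = mex{} = 0
G(6) = mex{0} = 1
G(7) = mex{0} = 1
G(8) = mex{0} = 1
G(9) = mex{0} = 1
G(10) = mex{0} = 1
G(11) = mex{0,0} = 1
G(12) = mex{1,0} = 2
G(13) = mex{1,0} = 2
G(14) = mex{1,0} = 2
G(15) = mex{1,0} = 2
G(16) = mex{1,0} = 2
G(17) = mex{1,1} = 0
G(18) = mex{2,1} = 0
G(19) = mex{2,1} = 0
G(20) = mex{2,1} = 0
G(21) = mex{2,1} = 0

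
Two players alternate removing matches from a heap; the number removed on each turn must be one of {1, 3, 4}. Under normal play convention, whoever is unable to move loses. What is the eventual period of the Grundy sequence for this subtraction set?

7

G(0) = 0
G(1) = mex{0} = 1
G(2) = mex{1} = 0
G(3) = mex{0,0} = 1
G(4) = mex{1,1,0} = 2
G(5) = mex{2,0,1} = 3
G(6) = mex{3,1,0} = 2
G(7) = mex{2,2,1} = 0
G(8) = mex{0,3,2} = 1
G(9) = mex{1,2,3} = 0
G(10) = mex{0,0,2} = 1
G(11) = mex{1,1,0} = 2
G(12) = mex{2,0,1} = 3
G(13) = mex{3,1,0} = 2
G(14) = mex{2,2,1} = 0
G(15) = mex{0,3,2} = 1
G(n+7) = G(n) holds for n = 0,…,3 (a full window of length max(S) = 4), so the sequence is purely periodic with period 7.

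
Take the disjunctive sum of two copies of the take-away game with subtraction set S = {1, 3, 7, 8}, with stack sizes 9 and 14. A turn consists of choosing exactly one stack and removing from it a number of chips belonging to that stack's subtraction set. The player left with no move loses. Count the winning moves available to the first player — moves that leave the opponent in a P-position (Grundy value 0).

3

All stacks use S = {1, 3, 7, 8}:
G(0) = 0
G(1) = mex{0} = 1
G(2) = mex{1} = 0
G(3) = mex{0,0} = 1
G(4) = mex{1,1} = 0
G(5) = mex{0,0} = 1
G(6) = mex{1,1} = 0
G(7) = mex{0,0,0} = 1
G(8) = mex{1,1,1,0} = 2
G(9) = mex{2,0,0,1} = 3
G(10) = mex{3,1,1,0} = 2
G(11) = mex{2,2,0,1} = 3
G(12) = mex{3,3,1,0} = 2
G(13) = mex{2,2,0,1} = 3
G(14) = mex{3,3,1,0} = 2
Stack A: G(9) = 3.
Stack B: G(14) = 2.
Combined Grundy value = 3 ⊕ 2 = 1.
A winning move leaves total XOR = 0, i.e. changes one component's Grundy value g to g ⊕ X where X is the current total.
Stack A: need g' = 3⊕1 = 2. Options: 9−1→G=2, 9−3→G=0, 9−7→G=0, 9−8→G=1. Hits: 1.
Stack B: need g' = 2⊕1 = 3. Options: 14−1→G=3, 14−3→G=3, 14−7→G=1, 14−8→G=0. Hits: 2.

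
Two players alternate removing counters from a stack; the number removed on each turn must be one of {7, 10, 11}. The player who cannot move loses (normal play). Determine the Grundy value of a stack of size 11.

1

G(0) = 0
G(1) = mex{} = 0
G(2) = mex{} = 0
G(3) = mex{} = 0
G(4) = mex{} = 0
G(5) = mex{} = 0
G(6) = mex{} = 0
G(7) = mex{0} = 1
G(8) = mex{0} = 1
G(9) = mex{0} = 1
G(10) = mex{0,0} = 1
G(11) = mex{0,0,0} = 1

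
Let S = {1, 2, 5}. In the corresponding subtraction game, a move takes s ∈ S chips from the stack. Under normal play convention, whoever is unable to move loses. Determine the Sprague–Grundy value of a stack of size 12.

G(0) = 0
G(1) = mex{0} = 1
G(2) = mex{1,0} = 2
G(3) = mex{2,1} = 0
G(4) = mex{0,2} = 1
G(5) = mex{1,0,0} = 2
G(6) = mex{2,1,1} = 0
G(7) = mex{0,2,2} = 1
G(8) = mex{1,0,0} = 2
G(9) = mex{2,1,1} = 0
G(10) = mex{0,2,2} = 1
G(11) = mex{1,0,0} = 2
G(12) = mex{2,1,1} = 0

0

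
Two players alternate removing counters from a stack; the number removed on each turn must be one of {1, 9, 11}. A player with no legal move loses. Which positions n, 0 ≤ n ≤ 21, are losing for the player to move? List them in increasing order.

0, 2, 4, 6, 8, 10, 12, 14, 16, 18, 20

G(0) = 0
G(1) = mex{0} = 1
G(2) = mex{1} = 0
G(3) = mex{0} = 1
G(4) = mex{1} = 0
G(5) = mex{0} = 1
G(6) = mex{1} = 0
G(7) = mex{0} = 1
G(8) = mex{1} = 0
G(9) = mex{0,0} = 1
G(10) = mex{1,1} = 0
G(11) = mex{0,0,0} = 1
G(12) = mex{1,1,1} = 0
G(13) = mex{0,0,0} = 1
G(14) = mex{1,1,1} = 0
G(15) = mex{0,0,0} = 1
G(16) = mex{1,1,1} = 0
G(17) = mex{0,0,0} = 1
G(18) = mex{1,1,1} = 0
G(19) = mex{0,0,0} = 1
G(20) = mex{1,1,1} = 0
G(21) = mex{0,0,0} = 1
P-positions are exactly the n with G(n) = 0.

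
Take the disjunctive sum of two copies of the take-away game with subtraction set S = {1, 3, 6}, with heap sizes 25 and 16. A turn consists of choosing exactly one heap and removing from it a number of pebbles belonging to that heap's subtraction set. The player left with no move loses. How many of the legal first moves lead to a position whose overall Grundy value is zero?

All heaps use S = {1, 3, 6}:
n :  0  1  2  3  4  5  6  7  8  9 10 11 12 13 14 15 16 17 18 19 20 21 22 23 24 25
G :  0  1  0  1  0  1  2  3  2  0  1  0  1  0  1  2  3  2  0  1  0  1  0  1  2  3
Heap A: G(25) = 3.
Heap B: G(16) = 3.
Combined Grundy value = 3 ⊕ 3 = 0.
A winning move leaves total XOR = 0, i.e. changes one component's Grundy value g to g ⊕ X where X is the current total.
Heap A: target g' = 3⊕0 = 3, but every legal move changes the Grundy value (mex property), so 0 moves.
Heap B: target g' = 3⊕0 = 3, but every legal move changes the Grundy value (mex property), so 0 moves.

0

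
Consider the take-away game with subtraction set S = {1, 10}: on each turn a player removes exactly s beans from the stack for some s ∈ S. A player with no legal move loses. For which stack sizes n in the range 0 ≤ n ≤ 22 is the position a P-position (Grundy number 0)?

0, 2, 4, 6, 8, 11, 13, 15, 17, 19, 22

n :  0  1  2  3  4  5  6  7  8  9 10 11 12 13 14 15 16 17 18 19 20 21 22
G :  0  1  0  1  0  1  0  1  0  1  2  0  1  0  1  0  1  0  1  0  1  2  0
P-positions are exactly the n with G(n) = 0.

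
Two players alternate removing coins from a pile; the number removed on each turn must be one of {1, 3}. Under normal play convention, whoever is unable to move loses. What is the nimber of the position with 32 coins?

G(0) = 0
G(1) = mex{0} = 1
G(2) = mex{1} = 0
G(3) = mex{0,0} = 1
G(4) = mex{1,1} = 0
G(5) = mex{0,0} = 1
G(6) = mex{1,1} = 0
G(7) = mex{0,0} = 1
G(8) = mex{1,1} = 0
G(9) = mex{0,0} = 1
G(10) = mex{1,1} = 0
G(11) = mex{0,0} = 1
G(12) = mex{1,1} = 0
G(13) = mex{0,0} = 1
G(14) = mex{1,1} = 0
G(15) = mex{0,0} = 1
G(16) = mex{1,1} = 0
G(17) = mex{0,0} = 1
G(18) = mex{1,1} = 0
G(19) = mex{0,0} = 1
G(20) = mex{1,1} = 0
G(21) = mex{0,0} = 1
G(22) = mex{1,1} = 0
G(23) = mex{0,0} = 1
G(24) = mex{1,1} = 0
G(25) = mex{0,0} = 1
G(26) = mex{1,1} = 0
G(27) = mex{0,0} = 1
G(28) = mex{1,1} = 0
G(29) = mex{0,0} = 1
G(30) = mex{1,1} = 0
G(31) = mex{0,0} = 1
G(32) = mex{1,1} = 0

0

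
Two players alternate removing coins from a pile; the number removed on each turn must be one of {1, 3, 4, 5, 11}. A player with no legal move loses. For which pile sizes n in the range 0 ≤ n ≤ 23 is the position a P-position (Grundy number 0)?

0, 2, 8, 10, 16, 18

G(0) = 0
G(1) = mex{0} = 1
G(2) = mex{1} = 0
G(3) = mex{0,0} = 1
G(4) = mex{1,1,0} = 2
G(5) = mex{2,0,1,0} = 3
G(6) = mex{3,1,0,1} = 2
G(7) = mex{2,2,1,0} = 3
G(8) = mex{3,3,2,1} = 0
G(9) = mex{0,2,3,2} = 1
G(10) = mex{1,3,2,3} = 0
G(11) = mex{0,0,3,2,0} = 1
G(12) = mex{1,1,0,3,1} = 2
G(13) = mex{2,0,1,0,0} = 3
G(14) = mex{3,1,0,1,1} = 2
G(15) = mex{2,2,1,0,2} = 3
G(16) = mex{3,3,2,1,3} = 0
G(17) = mex{0,2,3,2,2} = 1
G(18) = mex{1,3,2,3,3} = 0
G(19) = mex{0,0,3,2,0} = 1
G(20) = mex{1,1,0,3,1} = 2
G(21) = mex{2,0,1,0,0} = 3
G(22) = mex{3,1,0,1,1} = 2
G(23) = mex{2,2,1,0,2} = 3
P-positions are exactly the n with G(n) = 0.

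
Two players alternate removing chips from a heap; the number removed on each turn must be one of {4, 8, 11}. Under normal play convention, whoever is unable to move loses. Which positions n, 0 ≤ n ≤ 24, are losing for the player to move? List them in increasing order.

0, 1, 2, 3, 15, 16, 17, 18

n :  0  1  2  3  4  5  6  7  8  9 10 11 12 13 14 15 16 17 18 19 20 21 22 23 24
G :  0  0  0  0  1  1  1  1  2  2  2  2  3  3  3  0  0  0  0  1  1  1  1  2  2
P-positions are exactly the n with G(n) = 0.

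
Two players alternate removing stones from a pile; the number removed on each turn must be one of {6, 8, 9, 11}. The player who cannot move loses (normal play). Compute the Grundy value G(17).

G(0) = 0
G(1) = mex{} = 0
G(2) = mex{} = 0
G(3) = mex{} = 0
G(4) = mex{} = 0
G(5) = mex{} = 0
G(6) = mex{0} = 1
G(7) = mex{0} = 1
G(8) = mex{0,0} = 1
G(9) = mex{0,0,0} = 1
G(10) = mex{0,0,0} = 1
G(11) = mex{0,0,0,0} = 1
G(12) = mex{1,0,0,0} = 2
G(13) = mex{1,0,0,0} = 2
G(14) = mex{1,1,0,0} = 2
G(15) = mex{1,1,1,0} = 2
G(16) = mex{1,1,1,0} = 2
G(17) = mex{1,1,1,1} = 0

0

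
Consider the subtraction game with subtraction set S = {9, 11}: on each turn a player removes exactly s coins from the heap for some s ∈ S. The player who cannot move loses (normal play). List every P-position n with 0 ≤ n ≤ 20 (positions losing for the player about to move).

0, 1, 2, 3, 4, 5, 6, 7, 8, 20

n :  0  1  2  3  4  5  6  7  8  9 10 11 12 13 14 15 16 17 18 19 20
G :  0  0  0  0  0  0  0  0  0  1  1  1  1  1  1  1  1  1  2  2  0
P-positions are exactly the n with G(n) = 0.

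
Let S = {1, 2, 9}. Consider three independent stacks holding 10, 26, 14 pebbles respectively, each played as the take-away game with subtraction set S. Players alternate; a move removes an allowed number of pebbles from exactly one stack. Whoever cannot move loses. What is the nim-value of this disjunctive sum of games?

1

All stacks use S = {1, 2, 9}:
n :  0  1  2  3  4  5  6  7  8  9 10 11 12 13 14 15 16 17 18 19 20 21 22 23 24 25 26
G :  0  1  2  0  1  2  0  1  2  3  0  1  2  0  1  2  0  1  2  3  0  1  2  0  1  2  0
Stack A: G(10) = 0.
Stack B: G(26) = 0.
Stack C: G(14) = 1.
Combined Grundy value = 0 ⊕ 0 ⊕ 1 = 1.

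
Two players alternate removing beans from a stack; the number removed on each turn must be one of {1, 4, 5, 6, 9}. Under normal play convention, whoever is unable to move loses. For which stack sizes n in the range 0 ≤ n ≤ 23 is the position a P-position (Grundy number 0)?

0, 2, 10, 12, 20, 22

n :  0  1  2  3  4  5  6  7  8  9 10 11 12 13 14 15 16 17 18 19 20 21 22 23
G :  0  1  0  1  2  3  2  3  4  5  0  1  0  1  2  3  2  3  4  5  0  1  0  1
P-positions are exactly the n with G(n) = 0.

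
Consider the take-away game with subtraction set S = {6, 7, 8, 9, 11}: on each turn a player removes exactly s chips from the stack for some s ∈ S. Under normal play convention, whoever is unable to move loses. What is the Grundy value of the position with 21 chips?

0

G(0) = 0
G(1) = mex{} = 0
G(2) = mex{} = 0
G(3) = mex{} = 0
G(4) = mex{} = 0
G(5) = mex{} = 0
G(6) = mex{0} = 1
G(7) = mex{0,0} = 1
G(8) = mex{0,0,0} = 1
G(9) = mex{0,0,0,0} = 1
G(10) = mex{0,0,0,0} = 1
G(11) = mex{0,0,0,0,0} = 1
G(12) = mex{1,0,0,0,0} = 2
G(13) = mex{1,1,0,0,0} = 2
G(14) = mex{1,1,1,0,0} = 2
G(15) = mex{1,1,1,1,0} = 2
G(16) = mex{1,1,1,1,0} = 2
G(17) = mex{1,1,1,1,1} = 0
G(18) = mex{2,1,1,1,1} = 0
G(19) = mex{2,2,1,1,1} = 0
G(20) = mex{2,2,2,1,1} = 0
G(21) = mex{2,2,2,2,1} = 0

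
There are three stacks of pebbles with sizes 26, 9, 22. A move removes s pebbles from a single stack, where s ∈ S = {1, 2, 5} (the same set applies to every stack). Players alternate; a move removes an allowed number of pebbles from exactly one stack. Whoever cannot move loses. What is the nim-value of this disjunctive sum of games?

3

All stacks use S = {1, 2, 5}:
G(0) = 0
G(1) = mex{0} = 1
G(2) = mex{1,0} = 2
G(3) = mex{2,1} = 0
G(4) = mex{0,2} = 1
G(5) = mex{1,0,0} = 2
G(6) = mex{2,1,1} = 0
G(7) = mex{0,2,2} = 1
G(8) = mex{1,0,0} = 2
G(9) = mex{2,1,1} = 0
G(10) = mex{0,2,2} = 1
G(11) = mex{1,0,0} = 2
G(12) = mex{2,1,1} = 0
G(13) = mex{0,2,2} = 1
G(14) = mex{1,0,0} = 2
G(15) = mex{2,1,1} = 0
G(16) = mex{0,2,2} = 1
G(17) = mex{1,0,0} = 2
G(18) = mex{2,1,1} = 0
G(19) = mex{0,2,2} = 1
G(20) = mex{1,0,0} = 2
G(21) = mex{2,1,1} = 0
G(22) = mex{0,2,2} = 1
G(23) = mex{1,0,0} = 2
G(24) = mex{2,1,1} = 0
G(25) = mex{0,2,2} = 1
G(26) = mex{1,0,0} = 2
Stack A: G(26) = 2.
Stack B: G(9) = 0.
Stack C: G(22) = 1.
Combined Grundy value = 2 ⊕ 0 ⊕ 1 = 3.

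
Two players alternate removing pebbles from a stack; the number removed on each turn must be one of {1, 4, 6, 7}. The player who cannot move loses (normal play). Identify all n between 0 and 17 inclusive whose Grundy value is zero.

0, 2, 5, 10, 13, 15

n :  0  1  2  3  4  5  6  7  8  9 10 11 12 13 14 15 16 17
G :  0  1  0  1  2  0  1  2  3  2  0  1  2  0  1  0  1  2
P-positions are exactly the n with G(n) = 0.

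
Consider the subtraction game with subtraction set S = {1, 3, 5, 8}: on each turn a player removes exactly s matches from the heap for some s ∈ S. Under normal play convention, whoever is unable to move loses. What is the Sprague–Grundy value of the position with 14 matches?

n :  0  1  2  3  4  5  6  7  8  9 10 11 12 13 14
G :  0  1  0  1  0  1  0  1  2  3  2  3  2  0  1

1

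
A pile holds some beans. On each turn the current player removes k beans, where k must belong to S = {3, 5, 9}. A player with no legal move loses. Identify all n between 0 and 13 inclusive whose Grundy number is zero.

n :  0  1  2  3  4  5  6  7  8  9 10 11 12 13
G :  0  0  0  1  1  1  2  2  0  3  3  1  0  2
P-positions are exactly the n with G(n) = 0.

0, 1, 2, 8, 12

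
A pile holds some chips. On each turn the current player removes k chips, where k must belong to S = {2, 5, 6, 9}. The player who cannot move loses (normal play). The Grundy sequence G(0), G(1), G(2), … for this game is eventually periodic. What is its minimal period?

11

n :  0  1  2  3  4  5  6  7  8  9 10 11 12 13 14 15 16 17 18 19 20 21 22 23
G :  0  0  1  1  0  2  1  3  0  2  1  0  0  1  1  0  2  1  3  0  2  1  0  0
G(n+11) = G(n) holds for n = 0,…,8 (a full window of length max(S) = 9), so the sequence is purely periodic with period 11.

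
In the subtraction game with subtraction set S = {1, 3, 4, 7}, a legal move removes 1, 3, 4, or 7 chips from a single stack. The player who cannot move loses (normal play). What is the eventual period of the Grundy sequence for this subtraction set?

8

n :  0  1  2  3  4  5  6  7  8  9 10 11 12 13 14 15 16 17
G :  0  1  0  1  2  3  2  3  0  1  0  1  2  3  2  3  0  1
G(n+8) = G(n) holds for n = 0,…,6 (a full window of length max(S) = 7), so the sequence is purely periodic with period 8.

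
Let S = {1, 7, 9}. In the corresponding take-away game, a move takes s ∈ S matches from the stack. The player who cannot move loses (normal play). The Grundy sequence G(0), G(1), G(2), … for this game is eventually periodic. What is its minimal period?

2

G(0) = 0
G(1) = mex{0} = 1
G(2) = mex{1} = 0
G(3) = mex{0} = 1
G(4) = mex{1} = 0
G(5) = mex{0} = 1
G(6) = mex{1} = 0
G(7) = mex{0,0} = 1
G(8) = mex{1,1} = 0
G(9) = mex{0,0,0} = 1
G(10) = mex{1,1,1} = 0
G(11) = mex{0,0,0} = 1
G(12) = mex{1,1,1} = 0
G(13) = mex{0,0,0} = 1
G(14) = mex{1,1,1} = 0
G(n+2) = G(n) holds for n = 0,…,8 (a full window of length max(S) = 9), so the sequence is purely periodic with period 2.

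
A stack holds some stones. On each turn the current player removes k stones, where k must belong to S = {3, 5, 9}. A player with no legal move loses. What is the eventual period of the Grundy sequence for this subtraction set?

2

G(0) = 0
G(1) = mex{} = 0
G(2) = mex{} = 0
G(3) = mex{0} = 1
G(4) = mex{0} = 1
G(5) = mex{0,0} = 1
G(6) = mex{1,0} = 2
G(7) = mex{1,0} = 2
G(8) = mex{1,1} = 0
G(9) = mex{2,1,0} = 3
G(10) = mex{2,1,0} = 3
G(11) = mex{0,2,0} = 1
G(12) = mex{3,2,1} = 0
G(13) = mex{3,0,1} = 2
G(14) = mex{1,3,1} = 0
G(15) = mex{0,3,2} = 1
G(16) = mex{2,1,2} = 0
G(17) = mex{0,0,0} = 1
G(18) = mex{1,2,3} = 0
G(19) = mex{0,0,3} = 1
G(20) = mex{1,1,1} = 0
G(21) = mex{0,0,0} = 1
G(22) = mex{1,1,2} = 0
G(23) = mex{0,0,0} = 1
G(24) = mex{1,1,1} = 0
G(25) = mex{0,0,0} = 1
G(26) = mex{1,1,1} = 0
From n = 14 onward G(n+2) = G(n); since this holds over max(S) = 9 consecutive positions the period is 2 (pre-period 14).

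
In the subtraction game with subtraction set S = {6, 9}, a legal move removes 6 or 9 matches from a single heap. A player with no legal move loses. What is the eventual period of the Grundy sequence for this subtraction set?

15

n :  0  1  2  3  4  5  6  7  8  9 10 11 12 13 14 15 16 17 18 19 20 21 22 23 24 25 26 27 28 29 30 31
G :  0  0  0  0  0  0  1  1  1  1  1  1  2  2  2  0  0  0  0  0  0  1  1  1  1  1  1  2  2  2  0  0
G(n+15) = G(n) holds for n = 0,…,8 (a full window of length max(S) = 9), so the sequence is purely periodic with period 15.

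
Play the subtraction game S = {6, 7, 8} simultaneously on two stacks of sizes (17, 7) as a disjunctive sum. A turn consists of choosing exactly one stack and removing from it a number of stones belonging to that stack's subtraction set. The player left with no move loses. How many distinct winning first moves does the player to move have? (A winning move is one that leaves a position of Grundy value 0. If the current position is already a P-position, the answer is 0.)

5

All stacks use S = {6, 7, 8}:
n :  0  1  2  3  4  5  6  7  8  9 10 11 12 13 14 15 16 17
G :  0  0  0  0  0  0  1  1  1  1  1  1  2  2  0  0  0  0
Stack A: G(17) = 0.
Stack B: G(7) = 1.
Combined Grundy value = 0 ⊕ 1 = 1.
A winning move leaves total XOR = 0, i.e. changes one component's Grundy value g to g ⊕ X where X is the current total.
Stack A: need g' = 0⊕1 = 1. Options: 17−6→G=1, 17−7→G=1, 17−8→G=1. Hits: 3.
Stack B: need g' = 1⊕1 = 0. Options: 7−6→G=0, 7−7→G=0. Hits: 2.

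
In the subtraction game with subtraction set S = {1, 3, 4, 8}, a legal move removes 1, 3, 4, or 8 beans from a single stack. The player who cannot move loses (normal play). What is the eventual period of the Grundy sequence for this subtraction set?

7

n :  0  1  2  3  4  5  6  7  8  9 10 11 12 13 14 15 16
G :  0  1  0  1  2  3  2  0  1  0  1  2  3  2  0  1  0
G(n+7) = G(n) holds for n = 0,…,7 (a full window of length max(S) = 8), so the sequence is purely periodic with period 7.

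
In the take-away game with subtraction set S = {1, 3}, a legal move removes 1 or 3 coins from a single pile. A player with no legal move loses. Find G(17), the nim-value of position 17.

1

n :  0  1  2  3  4  5  6  7  8  9 10 11 12 13 14 15 16 17
G :  0  1  0  1  0  1  0  1  0  1  0  1  0  1  0  1  0  1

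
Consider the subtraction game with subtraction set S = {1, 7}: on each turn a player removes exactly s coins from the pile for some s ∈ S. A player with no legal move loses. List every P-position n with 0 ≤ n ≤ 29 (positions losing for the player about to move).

0, 2, 4, 6, 8, 10, 12, 14, 16, 18, 20, 22, 24, 26, 28

n :  0  1  2  3  4  5  6  7  8  9 10 11 12 13 14 15 16 17 18 19 20 21 22 23 24 25 26 27 28 29
G :  0  1  0  1  0  1  0  1  0  1  0  1  0  1  0  1  0  1  0  1  0  1  0  1  0  1  0  1  0  1
P-positions are exactly the n with G(n) = 0.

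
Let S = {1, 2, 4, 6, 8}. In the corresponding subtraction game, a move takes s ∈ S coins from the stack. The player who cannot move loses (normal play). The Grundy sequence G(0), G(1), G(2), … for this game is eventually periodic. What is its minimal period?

10

n :  0  1  2  3  4  5  6  7  8  9 10 11 12 13 14 15 16 17 18 19 20 21
G :  0  1  2  0  1  2  3  4  5  3  0  1  2  0  1  2  3  4  5  3  0  1
G(n+10) = G(n) holds for n = 0,…,7 (a full window of length max(S) = 8), so the sequence is purely periodic with period 10.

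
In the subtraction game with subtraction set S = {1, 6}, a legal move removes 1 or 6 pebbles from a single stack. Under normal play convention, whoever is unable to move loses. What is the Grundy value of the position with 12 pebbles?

n :  0  1  2  3  4  5  6  7  8  9 10 11 12
G :  0  1  0  1  0  1  2  0  1  0  1  0  1

1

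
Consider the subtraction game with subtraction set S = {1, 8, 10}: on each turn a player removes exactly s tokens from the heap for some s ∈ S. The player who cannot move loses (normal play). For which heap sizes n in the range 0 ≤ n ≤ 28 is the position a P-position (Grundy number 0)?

0, 2, 4, 6, 9, 11, 13, 15, 18, 20, 22, 24, 27

G(0) = 0
G(1) = mex{0} = 1
G(2) = mex{1} = 0
G(3) = mex{0} = 1
G(4) = mex{1} = 0
G(5) = mex{0} = 1
G(6) = mex{1} = 0
G(7) = mex{0} = 1
G(8) = mex{1,0} = 2
G(9) = mex{2,1} = 0
G(10) = mex{0,0,0} = 1
G(11) = mex{1,1,1} = 0
G(12) = mex{0,0,0} = 1
G(13) = mex{1,1,1} = 0
G(14) = mex{0,0,0} = 1
G(15) = mex{1,1,1} = 0
G(16) = mex{0,2,0} = 1
G(17) = mex{1,0,1} = 2
G(18) = mex{2,1,2} = 0
G(19) = mex{0,0,0} = 1
G(20) = mex{1,1,1} = 0
G(21) = mex{0,0,0} = 1
G(22) = mex{1,1,1} = 0
G(23) = mex{0,0,0} = 1
G(24) = mex{1,1,1} = 0
G(25) = mex{0,2,0} = 1
G(26) = mex{1,0,1} = 2
G(27) = mex{2,1,2} = 0
G(28) = mex{0,0,0} = 1
P-positions are exactly the n with G(n) = 0.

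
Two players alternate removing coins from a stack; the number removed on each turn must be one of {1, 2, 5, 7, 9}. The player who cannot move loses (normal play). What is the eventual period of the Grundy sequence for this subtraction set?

n :  0  1  2  3  4  5  6  7  8  9 10 11 12 13 14 15 16 17 18 19 20 21 22 23 24 25 26 27 28 29
G :  0  1  2  0  1  2  0  1  2  3  4  5  3  4  0  1  2  0  1  2  0  1  2  3  4  5  3  4  0  1
G(n+14) = G(n) holds for n = 0,…,8 (a full window of length max(S) = 9), so the sequence is purely periodic with period 14.

14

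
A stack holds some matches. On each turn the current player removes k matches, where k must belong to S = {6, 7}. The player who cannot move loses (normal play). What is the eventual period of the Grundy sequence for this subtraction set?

n :  0  1  2  3  4  5  6  7  8  9 10 11 12 13 14 15 16 17 18 19 20 21 22 23 24 25 26 27
G :  0  0  0  0  0  0  1  1  1  1  1  1  2  0  0  0  0  0  0  1  1  1  1  1  1  2  0  0
G(n+13) = G(n) holds for n = 0,…,6 (a full window of length max(S) = 7), so the sequence is purely periodic with period 13.

13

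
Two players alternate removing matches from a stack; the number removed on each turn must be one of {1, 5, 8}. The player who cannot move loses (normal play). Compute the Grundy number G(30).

n :  0  1  2  3  4  5  6  7  8  9 10 11 12 13 14 15 16 17 18 19 20 21 22 23 24 25 26 27 28 29 30
G :  0  1  0  1  0  1  0  1  2  3  2  3  2  0  1  0  1  0  1  0  1  2  3  2  3  2  0  1  0  1  0

0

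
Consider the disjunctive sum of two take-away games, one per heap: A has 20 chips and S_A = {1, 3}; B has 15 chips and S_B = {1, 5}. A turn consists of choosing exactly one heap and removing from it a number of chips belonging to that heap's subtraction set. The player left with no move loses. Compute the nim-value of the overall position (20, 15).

1

Heap A, S = {1, 3}:
G(0) = 0
G(1) = mex{0} = 1
G(2) = mex{1} = 0
G(3) = mex{0,0} = 1
G(4) = mex{1,1} = 0
G(5) = mex{0,0} = 1
G(6) = mex{1,1} = 0
G(7) = mex{0,0} = 1
G(8) = mex{1,1} = 0
G(9) = mex{0,0} = 1
G(10) = mex{1,1} = 0
G(11) = mex{0,0} = 1
G(12) = mex{1,1} = 0
G(13) = mex{0,0} = 1
G(14) = mex{1,1} = 0
G(15) = mex{0,0} = 1
G(16) = mex{1,1} = 0
G(17) = mex{0,0} = 1
G(18) = mex{1,1} = 0
G(19) = mex{0,0} = 1
G(20) = mex{1,1} = 0
G_A(20) = 0.
Heap B, S = {1, 5}:
G(0) = 0
G(1) = mex{0} = 1
G(2) = mex{1} = 0
G(3) = mex{0} = 1
G(4) = mex{1} = 0
G(5) = mex{0,0} = 1
G(6) = mex{1,1} = 0
G(7) = mex{0,0} = 1
G(8) = mex{1,1} = 0
G(9) = mex{0,0} = 1
G(10) = mex{1,1} = 0
G(11) = mex{0,0} = 1
G(12) = mex{1,1} = 0
G(13) = mex{0,0} = 1
G(14) = mex{1,1} = 0
G(15) = mex{0,0} = 1
G_B(15) = 1.
Combined Grundy value = 0 ⊕ 1 = 1.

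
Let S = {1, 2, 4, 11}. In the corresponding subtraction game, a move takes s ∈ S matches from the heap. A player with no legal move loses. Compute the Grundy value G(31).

1

G(0) = 0
G(1) = mex{0} = 1
G(2) = mex{1,0} = 2
G(3) = mex{2,1} = 0
G(4) = mex{0,2,0} = 1
G(5) = mex{1,0,1} = 2
G(6) = mex{2,1,2} = 0
G(7) = mex{0,2,0} = 1
G(8) = mex{1,0,1} = 2
G(9) = mex{2,1,2} = 0
G(10) = mex{0,2,0} = 1
G(11) = mex{1,0,1,0} = 2
G(12) = mex{2,1,2,1} = 0
G(13) = mex{0,2,0,2} = 1
G(14) = mex{1,0,1,0} = 2
G(15) = mex{2,1,2,1} = 0
G(16) = mex{0,2,0,2} = 1
G(17) = mex{1,0,1,0} = 2
G(18) = mex{2,1,2,1} = 0
G(19) = mex{0,2,0,2} = 1
G(20) = mex{1,0,1,0} = 2
G(21) = mex{2,1,2,1} = 0
G(22) = mex{0,2,0,2} = 1
G(23) = mex{1,0,1,0} = 2
G(24) = mex{2,1,2,1} = 0
G(25) = mex{0,2,0,2} = 1
G(26) = mex{1,0,1,0} = 2
G(27) = mex{2,1,2,1} = 0
G(28) = mex{0,2,0,2} = 1
G(29) = mex{1,0,1,0} = 2
G(30) = mex{2,1,2,1} = 0
G(31) = mex{0,2,0,2} = 1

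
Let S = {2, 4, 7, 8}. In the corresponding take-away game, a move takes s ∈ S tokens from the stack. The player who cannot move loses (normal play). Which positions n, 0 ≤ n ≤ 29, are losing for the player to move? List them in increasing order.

0, 1, 6, 11, 12, 17, 22, 23, 28

n :  0  1  2  3  4  5  6  7  8  9 10 11 12 13 14 15 16 17 18 19 20 21 22 23 24 25 26 27 28 29
G :  0  0  1  1  2  2  0  3  1  4  2  0  0  1  1  2  2  0  3  1  4  2  0  0  1  1  2  2  0  3
P-positions are exactly the n with G(n) = 0.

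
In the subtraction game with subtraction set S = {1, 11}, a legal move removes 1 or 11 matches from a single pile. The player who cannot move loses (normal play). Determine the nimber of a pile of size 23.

n :  0  1  2  3  4  5  6  7  8  9 10 11 12 13 14 15 16 17 18 19 20 21 22 23
G :  0  1  0  1  0  1  0  1  0  1  0  1  0  1  0  1  0  1  0  1  0  1  0  1

1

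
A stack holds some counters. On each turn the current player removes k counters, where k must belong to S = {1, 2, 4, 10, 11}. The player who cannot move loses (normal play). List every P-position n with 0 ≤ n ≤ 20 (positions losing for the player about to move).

0, 3, 6, 9, 12, 15, 18

G(0) = 0
G(1) = mex{0} = 1
G(2) = mex{1,0} = 2
G(3) = mex{2,1} = 0
G(4) = mex{0,2,0} = 1
G(5) = mex{1,0,1} = 2
G(6) = mex{2,1,2} = 0
G(7) = mex{0,2,0} = 1
G(8) = mex{1,0,1} = 2
G(9) = mex{2,1,2} = 0
G(10) = mex{0,2,0,0} = 1
G(11) = mex{1,0,1,1,0} = 2
G(12) = mex{2,1,2,2,1} = 0
G(13) = mex{0,2,0,0,2} = 1
G(14) = mex{1,0,1,1,0} = 2
G(15) = mex{2,1,2,2,1} = 0
G(16) = mex{0,2,0,0,2} = 1
G(17) = mex{1,0,1,1,0} = 2
G(18) = mex{2,1,2,2,1} = 0
G(19) = mex{0,2,0,0,2} = 1
G(20) = mex{1,0,1,1,0} = 2
P-positions are exactly the n with G(n) = 0.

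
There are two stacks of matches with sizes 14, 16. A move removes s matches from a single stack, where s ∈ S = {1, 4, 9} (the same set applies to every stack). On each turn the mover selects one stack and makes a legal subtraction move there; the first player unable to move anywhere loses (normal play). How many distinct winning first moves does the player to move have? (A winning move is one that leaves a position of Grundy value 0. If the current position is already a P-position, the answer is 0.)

1

All stacks use S = {1, 4, 9}:
n :  0  1  2  3  4  5  6  7  8  9 10 11 12 13 14 15 16
G :  0  1  0  1  2  0  1  0  1  2  0  1  0  1  2  0  1
Stack A: G(14) = 2.
Stack B: G(16) = 1.
Combined Grundy value = 2 ⊕ 1 = 3.
A winning move leaves total XOR = 0, i.e. changes one component's Grundy value g to g ⊕ X where X is the current total.
Stack A: need g' = 2⊕3 = 1. Options: 14−1→G=1, 14−4→G=0, 14−9→G=0. Hits: 1.
Stack B: need g' = 1⊕3 = 2. Options: 16−1→G=0, 16−4→G=0, 16−9→G=0. Hits: 0.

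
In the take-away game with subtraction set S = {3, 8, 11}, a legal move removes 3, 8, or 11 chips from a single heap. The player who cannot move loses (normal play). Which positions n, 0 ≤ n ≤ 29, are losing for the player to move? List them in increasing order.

n :  0  1  2  3  4  5  6  7  8  9 10 11 12 13 14 15 16 17 18 19 20 21 22 23 24 25 26 27 28 29
G :  0  0  0  1  1  1  0  0  2  1  1  3  2  2  2  3  0  3  2  1  0  0  0  1  1  1  0  2  2  1
P-positions are exactly the n with G(n) = 0.

0, 1, 2, 6, 7, 16, 20, 21, 22, 26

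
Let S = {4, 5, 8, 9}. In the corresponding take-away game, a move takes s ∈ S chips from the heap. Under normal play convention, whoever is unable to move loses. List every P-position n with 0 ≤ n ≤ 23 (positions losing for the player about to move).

0, 1, 2, 3, 13, 14, 15, 16

n :  0  1  2  3  4  5  6  7  8  9 10 11 12 13 14 15 16 17 18 19 20 21 22 23
G :  0  0  0  0  1  1  1  1  2  2  2  2  3  0  0  0  0  1  1  1  1  2  2  2
P-positions are exactly the n with G(n) = 0.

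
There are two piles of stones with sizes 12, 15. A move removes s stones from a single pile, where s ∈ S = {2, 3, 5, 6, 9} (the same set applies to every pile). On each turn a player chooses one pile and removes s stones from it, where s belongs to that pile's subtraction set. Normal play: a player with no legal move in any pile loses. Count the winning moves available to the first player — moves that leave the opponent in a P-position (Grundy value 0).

All piles use S = {2, 3, 5, 6, 9}:
G(0) = 0
G(1) = mex{} = 0
G(2) = mex{0} = 1
G(3) = mex{0,0} = 1
G(4) = mex{1,0} = 2
G(5) = mex{1,1,0} = 2
G(6) = mex{2,1,0,0} = 3
G(7) = mex{2,2,1,0} = 3
G(8) = mex{3,2,1,1} = 0
G(9) = mex{3,3,2,1,0} = 4
G(10) = mex{0,3,2,2,0} = 1
G(11) = mex{4,0,3,2,1} = 5
G(12) = mex{1,4,3,3,1} = 0
G(13) = mex{5,1,0,3,2} = 4
G(14) = mex{0,5,4,0,2} = 1
G(15) = mex{4,0,1,4,3} = 2
Pile A: G(12) = 0.
Pile B: G(15) = 2.
Combined Grundy value = 0 ⊕ 2 = 2.
A winning move leaves total XOR = 0, i.e. changes one component's Grundy value g to g ⊕ X where X is the current total.
Pile A: need g' = 0⊕2 = 2. Options: 12−2→G=1, 12−3→G=4, 12−5→G=3, 12−6→G=3, 12−9→G=1. Hits: 0.
Pile B: need g' = 2⊕2 = 0. Options: 15−2→G=4, 15−3→G=0, 15−5→G=1, 15−6→G=4, 15−9→G=3. Hits: 1.

1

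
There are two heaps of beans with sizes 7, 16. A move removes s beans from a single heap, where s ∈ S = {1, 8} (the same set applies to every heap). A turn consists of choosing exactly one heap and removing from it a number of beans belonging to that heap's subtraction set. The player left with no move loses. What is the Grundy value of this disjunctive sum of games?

0

All heaps use S = {1, 8}:
n :  0  1  2  3  4  5  6  7  8  9 10 11 12 13 14 15 16
G :  0  1  0  1  0  1  0  1  2  0  1  0  1  0  1  0  1
Heap A: G(7) = 1.
Heap B: G(16) = 1.
Combined Grundy value = 1 ⊕ 1 = 0.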